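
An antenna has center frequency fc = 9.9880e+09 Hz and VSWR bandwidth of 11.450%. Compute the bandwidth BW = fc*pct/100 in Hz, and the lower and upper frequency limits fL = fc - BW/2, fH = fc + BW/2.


BW = 9.9880e+09 * 11.450/100 = 1.143626e+09 Hz
fL = 9.9880e+09 - 1.143626e+09/2 = 9.416e+09 Hz
fH = 9.9880e+09 + 1.143626e+09/2 = 1.056e+10 Hz

BW=1.144e+09 Hz, fL=9.416e+09 Hz, fH=1.056e+10 Hz


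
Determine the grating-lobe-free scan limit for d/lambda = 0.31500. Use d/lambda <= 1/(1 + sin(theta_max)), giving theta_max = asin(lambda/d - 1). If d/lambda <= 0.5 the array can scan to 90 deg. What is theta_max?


lambda/d - 1 = 1/0.31500 - 1 = 2.174603 >= 1
d/lambda <= 0.5, so the array can scan to endfire without grating lobes: theta_max = 90 deg

90 deg


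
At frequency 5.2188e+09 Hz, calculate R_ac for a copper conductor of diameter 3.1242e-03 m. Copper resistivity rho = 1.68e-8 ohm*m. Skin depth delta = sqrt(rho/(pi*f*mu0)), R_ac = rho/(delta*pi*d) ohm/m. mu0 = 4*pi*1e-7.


delta = sqrt(1.68e-8 / (pi * 5.2188e+09 * 4*pi*1e-7)) = 9.030035e-07 m
R_ac = 1.68e-8 / (9.030035e-07 * pi * 3.1242e-03) = 1.896 ohm/m

1.896 ohm/m


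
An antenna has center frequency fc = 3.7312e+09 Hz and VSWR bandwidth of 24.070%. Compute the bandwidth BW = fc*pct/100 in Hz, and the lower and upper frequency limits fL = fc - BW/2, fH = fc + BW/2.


BW = 3.7312e+09 * 24.070/100 = 8.980998e+08 Hz
fL = 3.7312e+09 - 8.980998e+08/2 = 3.282e+09 Hz
fH = 3.7312e+09 + 8.980998e+08/2 = 4.180e+09 Hz

BW=8.981e+08 Hz, fL=3.282e+09 Hz, fH=4.180e+09 Hz


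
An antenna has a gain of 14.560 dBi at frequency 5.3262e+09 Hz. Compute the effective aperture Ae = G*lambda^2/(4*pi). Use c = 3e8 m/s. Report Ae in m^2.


lambda = c / f = 3.0000e+08 / 5.3262e+09 = 0.05632534 m
G_linear = 10^(14.560/10) = 28.57591
Ae = G_linear * lambda^2 / (4*pi) = 28.57591 * 0.05632534^2 / (4*pi) = 7.214e-03 m^2

7.214e-03 m^2


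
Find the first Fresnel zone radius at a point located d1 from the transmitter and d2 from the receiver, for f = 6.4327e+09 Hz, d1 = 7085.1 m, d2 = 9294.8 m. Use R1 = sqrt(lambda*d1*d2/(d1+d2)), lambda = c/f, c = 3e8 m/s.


lambda = c / f = 3.0000e+08 / 6.4327e+09 = 0.04663672 m
R1 = sqrt(0.04663672 * 7085.1 * 9294.8 / (7085.1 + 9294.8)) = 13.69 m

13.69 m


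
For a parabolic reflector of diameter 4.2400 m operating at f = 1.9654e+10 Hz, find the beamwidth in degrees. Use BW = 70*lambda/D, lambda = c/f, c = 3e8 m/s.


lambda = c / f = 3.0000e+08 / 1.9654e+10 = 0.01526407 m
BW = 70 * 0.01526407 / 4.2400 = 0.2520 deg

0.2520 deg


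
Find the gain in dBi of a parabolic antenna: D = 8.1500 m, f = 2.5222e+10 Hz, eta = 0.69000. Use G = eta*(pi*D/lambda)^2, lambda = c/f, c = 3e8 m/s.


lambda = c / f = 3.0000e+08 / 2.5222e+10 = 0.01189438 m
G_linear = 0.69000 * (pi * 8.1500 / 0.01189438)^2 = 3.197278e+06
G_dBi = 10 * log10(3.197278e+06) = 65.05 dBi

65.05 dBi


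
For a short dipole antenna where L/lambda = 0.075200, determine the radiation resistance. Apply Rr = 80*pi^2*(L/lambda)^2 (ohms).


Rr = 80 * pi^2 * (0.075200)^2 = 80 * 9.869604 * 5.655040e-03 = 4.465 ohm

4.465 ohm


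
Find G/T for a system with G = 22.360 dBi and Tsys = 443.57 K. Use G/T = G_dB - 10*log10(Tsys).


G/T = 22.360 - 10*log10(443.57) = 22.360 - 26.46962 = -4.110 dB/K

-4.110 dB/K


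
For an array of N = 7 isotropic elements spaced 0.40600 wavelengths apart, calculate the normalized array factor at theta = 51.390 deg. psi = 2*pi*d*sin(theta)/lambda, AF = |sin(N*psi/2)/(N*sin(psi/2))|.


psi = 2*pi*0.40600*sin(51.390 deg) = 1.993360 rad
AF = |sin(7*1.993360/2) / (7*sin(1.993360/2))| = 0.1088

0.1088


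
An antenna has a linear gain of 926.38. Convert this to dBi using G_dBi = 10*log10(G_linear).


G_dBi = 10 * log10(926.38) = 29.67 dBi

29.67 dBi


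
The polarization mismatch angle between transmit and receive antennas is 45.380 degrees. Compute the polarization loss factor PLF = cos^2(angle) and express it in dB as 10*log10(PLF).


PLF_linear = cos^2(45.380 deg) = 0.4933679
PLF_dB = 10 * log10(0.4933679) = -3.068 dB

-3.068 dB


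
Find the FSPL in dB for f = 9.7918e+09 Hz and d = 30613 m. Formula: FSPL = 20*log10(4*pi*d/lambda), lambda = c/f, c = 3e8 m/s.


lambda = c / f = 3.0000e+08 / 9.7918e+09 = 0.03063788 m
FSPL = 20 * log10(4*pi*30613/0.03063788) = 142.0 dB

142.0 dB


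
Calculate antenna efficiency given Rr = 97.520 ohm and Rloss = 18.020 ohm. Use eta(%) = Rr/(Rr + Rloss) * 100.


eta = 97.520 / (97.520 + 18.020) * 100 = 84.40%

84.40%


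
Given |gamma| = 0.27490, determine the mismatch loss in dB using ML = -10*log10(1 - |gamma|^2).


ML = -10 * log10(1 - 0.27490^2) = -10 * log10(0.92442999) = 0.3413 dB

0.3413 dB


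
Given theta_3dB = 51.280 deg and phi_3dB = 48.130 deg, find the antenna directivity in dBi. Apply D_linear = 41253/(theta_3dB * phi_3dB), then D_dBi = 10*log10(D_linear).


D_linear = 41253 / (51.280 * 48.130) = 16.71443
D_dBi = 10 * log10(16.71443) = 12.23 dBi

12.23 dBi


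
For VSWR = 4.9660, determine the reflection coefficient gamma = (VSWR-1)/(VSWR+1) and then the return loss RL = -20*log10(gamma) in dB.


gamma = (4.9660 - 1) / (4.9660 + 1) = 0.6647670
RL = -20 * log10(0.6647670) = 3.547 dB

3.547 dB


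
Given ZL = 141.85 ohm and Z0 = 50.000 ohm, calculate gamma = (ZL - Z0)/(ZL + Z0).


gamma = (141.85 - 50.000) / (141.85 + 50.000) = 0.4788

0.4788


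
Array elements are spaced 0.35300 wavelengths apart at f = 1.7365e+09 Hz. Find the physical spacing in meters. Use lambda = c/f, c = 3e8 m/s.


lambda = c / f = 3.0000e+08 / 1.7365e+09 = 0.1727613 m
d = 0.35300 * 0.1727613 = 0.06098 m

0.06098 m


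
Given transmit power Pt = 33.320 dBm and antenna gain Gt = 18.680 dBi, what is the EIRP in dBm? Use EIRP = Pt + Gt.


EIRP = Pt + Gt = 33.320 + 18.680 = 52.00 dBm

52.00 dBm


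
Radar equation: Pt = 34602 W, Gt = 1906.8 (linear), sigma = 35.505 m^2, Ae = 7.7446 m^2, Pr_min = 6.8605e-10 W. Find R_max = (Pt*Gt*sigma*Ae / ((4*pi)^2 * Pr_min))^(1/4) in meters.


R^4 = 34602*1906.8*35.505*7.7446 / ((4*pi)^2 * 6.8605e-10) = 1.674632e+17
R_max = 1.674632e+17^0.25 = 20229 m

20229 m


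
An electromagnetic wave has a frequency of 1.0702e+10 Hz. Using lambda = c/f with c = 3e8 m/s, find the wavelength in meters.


lambda = c / f = 3.0000e+08 / 1.0702e+10 = 0.02803 m

0.02803 m


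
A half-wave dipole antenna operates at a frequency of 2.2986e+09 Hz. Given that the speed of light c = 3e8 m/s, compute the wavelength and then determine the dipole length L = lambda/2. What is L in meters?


lambda = c / f = 3.0000e+08 / 2.2986e+09 = 0.1305142 m
L = lambda / 2 = 0.1305142 / 2 = 0.06526 m

0.06526 m


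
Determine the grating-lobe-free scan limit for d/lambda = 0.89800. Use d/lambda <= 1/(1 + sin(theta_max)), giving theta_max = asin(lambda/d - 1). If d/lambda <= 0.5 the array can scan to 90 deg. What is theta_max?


lambda/d - 1 = 1/0.89800 - 1 = 0.1135857
theta_max = asin(0.1135857) = 6.522 deg

6.522 deg


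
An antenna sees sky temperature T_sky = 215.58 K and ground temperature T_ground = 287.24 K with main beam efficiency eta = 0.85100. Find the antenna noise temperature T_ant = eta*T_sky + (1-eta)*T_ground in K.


T_ant = 0.85100 * 215.58 + (1 - 0.85100) * 287.24 = 226.3 K

226.3 K


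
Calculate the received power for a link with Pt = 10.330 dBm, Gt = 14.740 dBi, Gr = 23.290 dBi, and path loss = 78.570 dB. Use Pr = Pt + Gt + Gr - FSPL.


Pr = 10.330 + 14.740 + 23.290 - 78.570 = -30.21 dBm

-30.21 dBm


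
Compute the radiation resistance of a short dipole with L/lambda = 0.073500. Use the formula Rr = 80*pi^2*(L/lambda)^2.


Rr = 80 * pi^2 * (0.073500)^2 = 80 * 9.869604 * 5.402250e-03 = 4.265 ohm

4.265 ohm


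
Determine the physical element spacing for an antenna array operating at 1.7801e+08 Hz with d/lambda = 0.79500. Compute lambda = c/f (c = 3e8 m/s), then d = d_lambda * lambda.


lambda = c / f = 3.0000e+08 / 1.7801e+08 = 1.685299 m
d = 0.79500 * 1.685299 = 1.340 m

1.340 m


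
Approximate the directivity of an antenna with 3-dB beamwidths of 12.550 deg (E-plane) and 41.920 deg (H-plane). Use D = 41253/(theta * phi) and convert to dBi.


D_linear = 41253 / (12.550 * 41.920) = 78.41345
D_dBi = 10 * log10(78.41345) = 18.94 dBi

18.94 dBi


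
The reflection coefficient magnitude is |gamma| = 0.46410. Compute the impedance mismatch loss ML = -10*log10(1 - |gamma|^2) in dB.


ML = -10 * log10(1 - 0.46410^2) = -10 * log10(0.78461119) = 1.053 dB

1.053 dB


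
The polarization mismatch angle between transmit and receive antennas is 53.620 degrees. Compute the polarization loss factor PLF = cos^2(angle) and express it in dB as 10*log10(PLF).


PLF_linear = cos^2(53.620 deg) = 0.3518126
PLF_dB = 10 * log10(0.3518126) = -4.537 dB

-4.537 dB


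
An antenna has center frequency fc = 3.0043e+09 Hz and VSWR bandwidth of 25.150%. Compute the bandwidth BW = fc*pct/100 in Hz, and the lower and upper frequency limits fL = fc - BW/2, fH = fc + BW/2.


BW = 3.0043e+09 * 25.150/100 = 7.555814e+08 Hz
fL = 3.0043e+09 - 7.555814e+08/2 = 2.627e+09 Hz
fH = 3.0043e+09 + 7.555814e+08/2 = 3.382e+09 Hz

BW=7.556e+08 Hz, fL=2.627e+09 Hz, fH=3.382e+09 Hz


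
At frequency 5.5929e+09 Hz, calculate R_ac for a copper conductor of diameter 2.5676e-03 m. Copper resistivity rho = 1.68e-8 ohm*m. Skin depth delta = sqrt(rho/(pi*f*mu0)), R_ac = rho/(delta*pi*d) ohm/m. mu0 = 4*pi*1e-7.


delta = sqrt(1.68e-8 / (pi * 5.5929e+09 * 4*pi*1e-7)) = 8.722807e-07 m
R_ac = 1.68e-8 / (8.722807e-07 * pi * 2.5676e-03) = 2.388 ohm/m

2.388 ohm/m


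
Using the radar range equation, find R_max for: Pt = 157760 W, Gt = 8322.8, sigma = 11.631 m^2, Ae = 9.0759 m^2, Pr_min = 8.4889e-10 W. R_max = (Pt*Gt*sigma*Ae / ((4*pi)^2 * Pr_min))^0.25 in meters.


R^4 = 157760*8322.8*11.631*9.0759 / ((4*pi)^2 * 8.4889e-10) = 1.033956e+18
R_max = 1.033956e+18^0.25 = 31888 m

31888 m


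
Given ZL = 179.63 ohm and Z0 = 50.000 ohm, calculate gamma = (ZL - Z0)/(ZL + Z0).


gamma = (179.63 - 50.000) / (179.63 + 50.000) = 0.5645

0.5645


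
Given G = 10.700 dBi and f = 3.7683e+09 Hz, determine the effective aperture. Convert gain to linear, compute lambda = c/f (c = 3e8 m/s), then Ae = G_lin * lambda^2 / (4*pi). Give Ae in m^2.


lambda = c / f = 3.0000e+08 / 3.7683e+09 = 0.07961150 m
G_linear = 10^(10.700/10) = 11.74898
Ae = G_linear * lambda^2 / (4*pi) = 11.74898 * 0.07961150^2 / (4*pi) = 5.926e-03 m^2

5.926e-03 m^2


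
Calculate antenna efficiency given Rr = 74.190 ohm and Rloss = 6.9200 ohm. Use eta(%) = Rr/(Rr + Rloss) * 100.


eta = 74.190 / (74.190 + 6.9200) * 100 = 91.47%

91.47%


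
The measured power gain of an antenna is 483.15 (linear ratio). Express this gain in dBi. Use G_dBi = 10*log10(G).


G_dBi = 10 * log10(483.15) = 26.84 dBi

26.84 dBi


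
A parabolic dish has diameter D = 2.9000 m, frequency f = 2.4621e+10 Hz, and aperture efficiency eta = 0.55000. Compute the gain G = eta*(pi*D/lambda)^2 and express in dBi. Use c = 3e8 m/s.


lambda = c / f = 3.0000e+08 / 2.4621e+10 = 0.01218472 m
G_linear = 0.55000 * (pi * 2.9000 / 0.01218472)^2 = 307487.4
G_dBi = 10 * log10(307487.4) = 54.88 dBi

54.88 dBi


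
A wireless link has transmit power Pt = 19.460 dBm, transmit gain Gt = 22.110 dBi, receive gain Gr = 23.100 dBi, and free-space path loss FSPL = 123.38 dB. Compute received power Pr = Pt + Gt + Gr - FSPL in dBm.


Pr = 19.460 + 22.110 + 23.100 - 123.38 = -58.71 dBm

-58.71 dBm


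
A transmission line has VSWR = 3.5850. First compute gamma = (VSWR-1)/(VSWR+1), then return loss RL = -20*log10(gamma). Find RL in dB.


gamma = (3.5850 - 1) / (3.5850 + 1) = 0.5637950
RL = -20 * log10(0.5637950) = 4.978 dB

4.978 dB


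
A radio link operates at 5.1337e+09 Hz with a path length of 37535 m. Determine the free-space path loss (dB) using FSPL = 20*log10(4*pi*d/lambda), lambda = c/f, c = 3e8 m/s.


lambda = c / f = 3.0000e+08 / 5.1337e+09 = 0.05843738 m
FSPL = 20 * log10(4*pi*37535/0.05843738) = 138.1 dB

138.1 dB


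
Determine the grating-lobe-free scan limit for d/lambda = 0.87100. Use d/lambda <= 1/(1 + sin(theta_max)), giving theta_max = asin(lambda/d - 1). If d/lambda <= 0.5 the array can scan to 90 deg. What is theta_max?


lambda/d - 1 = 1/0.87100 - 1 = 0.1481056
theta_max = asin(0.1481056) = 8.517 deg

8.517 deg


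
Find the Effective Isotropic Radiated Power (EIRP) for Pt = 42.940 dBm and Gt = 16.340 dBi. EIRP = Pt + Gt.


EIRP = Pt + Gt = 42.940 + 16.340 = 59.28 dBm

59.28 dBm


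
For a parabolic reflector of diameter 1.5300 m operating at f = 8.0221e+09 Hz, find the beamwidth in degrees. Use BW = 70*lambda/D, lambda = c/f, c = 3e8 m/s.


lambda = c / f = 3.0000e+08 / 8.0221e+09 = 0.03739669 m
BW = 70 * 0.03739669 / 1.5300 = 1.711 deg

1.711 deg


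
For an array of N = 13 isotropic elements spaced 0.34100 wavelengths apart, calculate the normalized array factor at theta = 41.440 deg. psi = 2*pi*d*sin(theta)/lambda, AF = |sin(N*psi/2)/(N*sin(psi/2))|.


psi = 2*pi*0.34100*sin(41.440 deg) = 1.418026 rad
AF = |sin(13*1.418026/2) / (13*sin(1.418026/2))| = 0.02435

0.02435


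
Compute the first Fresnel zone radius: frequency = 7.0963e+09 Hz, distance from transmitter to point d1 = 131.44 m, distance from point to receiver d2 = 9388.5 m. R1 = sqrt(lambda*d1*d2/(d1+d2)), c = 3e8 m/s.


lambda = c / f = 3.0000e+08 / 7.0963e+09 = 0.04227555 m
R1 = sqrt(0.04227555 * 131.44 * 9388.5 / (131.44 + 9388.5)) = 2.341 m

2.341 m


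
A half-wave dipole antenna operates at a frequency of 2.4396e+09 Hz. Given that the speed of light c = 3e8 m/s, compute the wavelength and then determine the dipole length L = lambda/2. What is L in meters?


lambda = c / f = 3.0000e+08 / 2.4396e+09 = 0.1229710 m
L = lambda / 2 = 0.1229710 / 2 = 0.06149 m

0.06149 m


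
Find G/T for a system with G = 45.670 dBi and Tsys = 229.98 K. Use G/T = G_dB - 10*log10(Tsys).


G/T = 45.670 - 10*log10(229.98) = 45.670 - 23.61690 = 22.05 dB/K

22.05 dB/K


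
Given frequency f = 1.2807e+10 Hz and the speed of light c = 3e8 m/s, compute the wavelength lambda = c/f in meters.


lambda = c / f = 3.0000e+08 / 1.2807e+10 = 0.02342 m

0.02342 m


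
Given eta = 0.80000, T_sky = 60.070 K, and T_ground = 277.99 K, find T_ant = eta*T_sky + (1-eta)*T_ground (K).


T_ant = 0.80000 * 60.070 + (1 - 0.80000) * 277.99 = 103.7 K

103.7 K


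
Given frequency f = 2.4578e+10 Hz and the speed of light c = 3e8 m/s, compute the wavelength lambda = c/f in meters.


lambda = c / f = 3.0000e+08 / 2.4578e+10 = 0.01221 m

0.01221 m


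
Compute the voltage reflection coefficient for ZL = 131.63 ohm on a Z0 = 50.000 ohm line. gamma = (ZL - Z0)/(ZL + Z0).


gamma = (131.63 - 50.000) / (131.63 + 50.000) = 0.4494

0.4494


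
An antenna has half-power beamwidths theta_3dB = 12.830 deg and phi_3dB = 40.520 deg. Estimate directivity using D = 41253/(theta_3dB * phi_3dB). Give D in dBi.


D_linear = 41253 / (12.830 * 40.520) = 79.35229
D_dBi = 10 * log10(79.35229) = 19.00 dBi

19.00 dBi


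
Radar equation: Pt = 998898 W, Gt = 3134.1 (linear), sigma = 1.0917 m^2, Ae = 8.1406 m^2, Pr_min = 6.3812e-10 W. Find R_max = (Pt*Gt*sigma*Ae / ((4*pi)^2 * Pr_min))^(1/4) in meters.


R^4 = 998898*3134.1*1.0917*8.1406 / ((4*pi)^2 * 6.3812e-10) = 2.761033e+17
R_max = 2.761033e+17^0.25 = 22923 m

22923 m


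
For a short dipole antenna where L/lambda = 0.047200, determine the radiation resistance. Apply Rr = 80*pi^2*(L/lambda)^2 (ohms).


Rr = 80 * pi^2 * (0.047200)^2 = 80 * 9.869604 * 2.227840e-03 = 1.759 ohm

1.759 ohm


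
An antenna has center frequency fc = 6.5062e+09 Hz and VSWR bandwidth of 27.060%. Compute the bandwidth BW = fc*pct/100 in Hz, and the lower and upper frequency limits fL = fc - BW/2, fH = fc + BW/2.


BW = 6.5062e+09 * 27.060/100 = 1.760578e+09 Hz
fL = 6.5062e+09 - 1.760578e+09/2 = 5.626e+09 Hz
fH = 6.5062e+09 + 1.760578e+09/2 = 7.386e+09 Hz

BW=1.761e+09 Hz, fL=5.626e+09 Hz, fH=7.386e+09 Hz


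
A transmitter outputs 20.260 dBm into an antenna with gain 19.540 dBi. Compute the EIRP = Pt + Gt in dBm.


EIRP = Pt + Gt = 20.260 + 19.540 = 39.80 dBm

39.80 dBm


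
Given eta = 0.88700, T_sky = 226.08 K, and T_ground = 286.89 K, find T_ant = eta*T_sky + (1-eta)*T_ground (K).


T_ant = 0.88700 * 226.08 + (1 - 0.88700) * 286.89 = 233.0 K

233.0 K


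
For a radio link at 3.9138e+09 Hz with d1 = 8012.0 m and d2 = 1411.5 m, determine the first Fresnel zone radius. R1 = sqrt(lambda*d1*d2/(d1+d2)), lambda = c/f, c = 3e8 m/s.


lambda = c / f = 3.0000e+08 / 3.9138e+09 = 0.07665185 m
R1 = sqrt(0.07665185 * 8012.0 * 1411.5 / (8012.0 + 1411.5)) = 9.591 m

9.591 m


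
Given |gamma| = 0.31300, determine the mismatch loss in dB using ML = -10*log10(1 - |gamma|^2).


ML = -10 * log10(1 - 0.31300^2) = -10 * log10(0.902031) = 0.4478 dB

0.4478 dB


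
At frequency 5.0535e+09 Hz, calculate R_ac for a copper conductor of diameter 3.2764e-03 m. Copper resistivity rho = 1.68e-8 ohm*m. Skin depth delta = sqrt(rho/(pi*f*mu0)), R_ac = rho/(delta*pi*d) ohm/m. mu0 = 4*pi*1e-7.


delta = sqrt(1.68e-8 / (pi * 5.0535e+09 * 4*pi*1e-7)) = 9.176533e-07 m
R_ac = 1.68e-8 / (9.176533e-07 * pi * 3.2764e-03) = 1.779 ohm/m

1.779 ohm/m


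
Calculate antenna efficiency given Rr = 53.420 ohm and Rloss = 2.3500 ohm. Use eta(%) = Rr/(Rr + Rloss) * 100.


eta = 53.420 / (53.420 + 2.3500) * 100 = 95.79%

95.79%


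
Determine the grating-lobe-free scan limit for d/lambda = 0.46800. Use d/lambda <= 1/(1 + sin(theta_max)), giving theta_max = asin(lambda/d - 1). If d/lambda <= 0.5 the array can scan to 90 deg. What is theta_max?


lambda/d - 1 = 1/0.46800 - 1 = 1.136752 >= 1
d/lambda <= 0.5, so the array can scan to endfire without grating lobes: theta_max = 90 deg

90 deg


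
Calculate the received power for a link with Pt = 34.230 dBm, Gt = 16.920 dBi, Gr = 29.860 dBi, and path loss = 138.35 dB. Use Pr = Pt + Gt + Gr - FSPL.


Pr = 34.230 + 16.920 + 29.860 - 138.35 = -57.34 dBm

-57.34 dBm


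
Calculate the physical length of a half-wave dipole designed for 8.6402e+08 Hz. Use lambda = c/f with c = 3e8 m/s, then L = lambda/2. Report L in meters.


lambda = c / f = 3.0000e+08 / 8.6402e+08 = 0.3472142 m
L = lambda / 2 = 0.3472142 / 2 = 0.1736 m

0.1736 m


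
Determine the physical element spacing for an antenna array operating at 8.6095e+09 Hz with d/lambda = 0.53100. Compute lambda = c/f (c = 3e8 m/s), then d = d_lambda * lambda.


lambda = c / f = 3.0000e+08 / 8.6095e+09 = 0.03484523 m
d = 0.53100 * 0.03484523 = 0.01850 m

0.01850 m


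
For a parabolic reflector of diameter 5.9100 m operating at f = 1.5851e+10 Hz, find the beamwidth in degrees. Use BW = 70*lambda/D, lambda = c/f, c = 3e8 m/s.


lambda = c / f = 3.0000e+08 / 1.5851e+10 = 0.01892625 m
BW = 70 * 0.01892625 / 5.9100 = 0.2242 deg

0.2242 deg


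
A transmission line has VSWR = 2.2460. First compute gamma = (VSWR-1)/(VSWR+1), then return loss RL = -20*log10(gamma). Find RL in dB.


gamma = (2.2460 - 1) / (2.2460 + 1) = 0.3838571
RL = -20 * log10(0.3838571) = 8.317 dB

8.317 dB


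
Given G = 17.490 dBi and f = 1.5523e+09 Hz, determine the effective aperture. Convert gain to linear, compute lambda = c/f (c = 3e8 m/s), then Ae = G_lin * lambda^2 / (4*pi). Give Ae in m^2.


lambda = c / f = 3.0000e+08 / 1.5523e+09 = 0.1932616 m
G_linear = 10^(17.490/10) = 56.10480
Ae = G_linear * lambda^2 / (4*pi) = 56.10480 * 0.1932616^2 / (4*pi) = 0.1668 m^2

0.1668 m^2


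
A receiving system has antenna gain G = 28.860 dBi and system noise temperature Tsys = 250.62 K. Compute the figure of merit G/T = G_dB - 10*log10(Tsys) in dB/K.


G/T = 28.860 - 10*log10(250.62) = 28.860 - 23.99016 = 4.870 dB/K

4.870 dB/K


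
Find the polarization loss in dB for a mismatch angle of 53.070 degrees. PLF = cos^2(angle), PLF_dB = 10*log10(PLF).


PLF_linear = cos^2(53.070 deg) = 0.3610073
PLF_dB = 10 * log10(0.3610073) = -4.425 dB

-4.425 dB


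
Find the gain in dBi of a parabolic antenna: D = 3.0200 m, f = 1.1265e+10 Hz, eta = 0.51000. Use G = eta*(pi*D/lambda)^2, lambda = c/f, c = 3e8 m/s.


lambda = c / f = 3.0000e+08 / 1.1265e+10 = 0.02663116 m
G_linear = 0.51000 * (pi * 3.0200 / 0.02663116)^2 = 64729.71
G_dBi = 10 * log10(64729.71) = 48.11 dBi

48.11 dBi


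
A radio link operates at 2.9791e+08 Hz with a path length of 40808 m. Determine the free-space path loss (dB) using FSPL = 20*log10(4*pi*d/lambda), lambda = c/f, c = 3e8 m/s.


lambda = c / f = 3.0000e+08 / 2.9791e+08 = 1.007016 m
FSPL = 20 * log10(4*pi*40808/1.007016) = 114.1 dB

114.1 dB


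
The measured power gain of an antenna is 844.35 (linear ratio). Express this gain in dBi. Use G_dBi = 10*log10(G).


G_dBi = 10 * log10(844.35) = 29.27 dBi

29.27 dBi


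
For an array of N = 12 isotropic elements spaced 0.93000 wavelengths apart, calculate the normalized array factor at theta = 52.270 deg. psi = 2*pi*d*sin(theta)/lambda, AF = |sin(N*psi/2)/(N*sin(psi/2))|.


psi = 2*pi*0.93000*sin(52.270 deg) = 4.621534 rad
AF = |sin(12*4.621534/2) / (12*sin(4.621534/2))| = 0.05851

0.05851


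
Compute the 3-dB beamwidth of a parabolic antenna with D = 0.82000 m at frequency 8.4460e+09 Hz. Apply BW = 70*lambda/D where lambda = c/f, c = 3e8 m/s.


lambda = c / f = 3.0000e+08 / 8.4460e+09 = 0.03551977 m
BW = 70 * 0.03551977 / 0.82000 = 3.032 deg

3.032 deg


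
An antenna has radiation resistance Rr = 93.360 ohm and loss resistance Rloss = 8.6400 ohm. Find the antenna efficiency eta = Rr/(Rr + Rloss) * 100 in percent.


eta = 93.360 / (93.360 + 8.6400) * 100 = 91.53%

91.53%


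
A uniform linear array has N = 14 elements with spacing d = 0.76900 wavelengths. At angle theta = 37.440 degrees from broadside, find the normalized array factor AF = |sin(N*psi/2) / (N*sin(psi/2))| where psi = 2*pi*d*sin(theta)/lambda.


psi = 2*pi*0.76900*sin(37.440 deg) = 2.937379 rad
AF = |sin(14*2.937379/2) / (14*sin(2.937379/2))| = 0.07109

0.07109


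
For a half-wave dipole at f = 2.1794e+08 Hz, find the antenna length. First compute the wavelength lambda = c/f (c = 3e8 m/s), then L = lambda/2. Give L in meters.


lambda = c / f = 3.0000e+08 / 2.1794e+08 = 1.376526 m
L = lambda / 2 = 1.376526 / 2 = 0.6883 m

0.6883 m


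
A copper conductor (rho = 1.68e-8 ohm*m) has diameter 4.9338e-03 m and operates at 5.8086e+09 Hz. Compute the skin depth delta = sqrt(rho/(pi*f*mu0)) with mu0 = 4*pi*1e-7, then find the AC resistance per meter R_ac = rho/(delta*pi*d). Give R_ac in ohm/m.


delta = sqrt(1.68e-8 / (pi * 5.8086e+09 * 4*pi*1e-7)) = 8.559316e-07 m
R_ac = 1.68e-8 / (8.559316e-07 * pi * 4.9338e-03) = 1.266 ohm/m

1.266 ohm/m


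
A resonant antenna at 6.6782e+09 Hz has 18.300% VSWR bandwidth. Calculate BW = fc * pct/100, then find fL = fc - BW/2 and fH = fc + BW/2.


BW = 6.6782e+09 * 18.300/100 = 1.222111e+09 Hz
fL = 6.6782e+09 - 1.222111e+09/2 = 6.067e+09 Hz
fH = 6.6782e+09 + 1.222111e+09/2 = 7.289e+09 Hz

BW=1.222e+09 Hz, fL=6.067e+09 Hz, fH=7.289e+09 Hz


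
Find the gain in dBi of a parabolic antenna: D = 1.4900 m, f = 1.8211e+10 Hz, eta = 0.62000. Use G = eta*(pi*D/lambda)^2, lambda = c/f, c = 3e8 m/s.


lambda = c / f = 3.0000e+08 / 1.8211e+10 = 0.01647356 m
G_linear = 0.62000 * (pi * 1.4900 / 0.01647356)^2 = 50059.79
G_dBi = 10 * log10(50059.79) = 46.99 dBi

46.99 dBi


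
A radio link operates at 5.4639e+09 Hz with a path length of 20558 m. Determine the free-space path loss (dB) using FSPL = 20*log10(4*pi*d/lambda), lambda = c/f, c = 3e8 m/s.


lambda = c / f = 3.0000e+08 / 5.4639e+09 = 0.05490584 m
FSPL = 20 * log10(4*pi*20558/0.05490584) = 133.5 dB

133.5 dB


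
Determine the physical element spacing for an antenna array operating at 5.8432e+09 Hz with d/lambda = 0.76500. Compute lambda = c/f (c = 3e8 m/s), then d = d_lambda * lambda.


lambda = c / f = 3.0000e+08 / 5.8432e+09 = 0.05134173 m
d = 0.76500 * 0.05134173 = 0.03928 m

0.03928 m


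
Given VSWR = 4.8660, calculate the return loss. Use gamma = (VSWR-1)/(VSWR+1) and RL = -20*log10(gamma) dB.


gamma = (4.8660 - 1) / (4.8660 + 1) = 0.6590522
RL = -20 * log10(0.6590522) = 3.622 dB

3.622 dB


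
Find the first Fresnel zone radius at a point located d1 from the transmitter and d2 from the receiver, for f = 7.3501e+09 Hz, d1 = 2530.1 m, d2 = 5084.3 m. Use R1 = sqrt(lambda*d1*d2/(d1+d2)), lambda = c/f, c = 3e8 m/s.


lambda = c / f = 3.0000e+08 / 7.3501e+09 = 0.04081577 m
R1 = sqrt(0.04081577 * 2530.1 * 5084.3 / (2530.1 + 5084.3)) = 8.304 m

8.304 m


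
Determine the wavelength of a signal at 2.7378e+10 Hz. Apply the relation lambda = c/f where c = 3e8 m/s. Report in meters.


lambda = c / f = 3.0000e+08 / 2.7378e+10 = 0.01096 m

0.01096 m


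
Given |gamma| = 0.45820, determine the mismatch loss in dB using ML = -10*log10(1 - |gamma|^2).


ML = -10 * log10(1 - 0.45820^2) = -10 * log10(0.79005276) = 1.023 dB

1.023 dB


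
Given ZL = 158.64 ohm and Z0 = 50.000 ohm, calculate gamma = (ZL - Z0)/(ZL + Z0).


gamma = (158.64 - 50.000) / (158.64 + 50.000) = 0.5207

0.5207


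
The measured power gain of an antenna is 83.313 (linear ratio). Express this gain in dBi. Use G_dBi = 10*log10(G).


G_dBi = 10 * log10(83.313) = 19.21 dBi

19.21 dBi


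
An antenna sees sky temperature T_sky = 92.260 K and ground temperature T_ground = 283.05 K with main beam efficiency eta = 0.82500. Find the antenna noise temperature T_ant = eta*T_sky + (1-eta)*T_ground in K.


T_ant = 0.82500 * 92.260 + (1 - 0.82500) * 283.05 = 125.6 K

125.6 K


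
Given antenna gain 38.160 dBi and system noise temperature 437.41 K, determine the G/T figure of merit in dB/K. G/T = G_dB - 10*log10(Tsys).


G/T = 38.160 - 10*log10(437.41) = 38.160 - 26.40889 = 11.75 dB/K

11.75 dB/K


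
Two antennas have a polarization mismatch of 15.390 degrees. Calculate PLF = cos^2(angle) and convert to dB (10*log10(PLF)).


PLF_linear = cos^2(15.390 deg) = 0.9295693
PLF_dB = 10 * log10(0.9295693) = -0.3172 dB

-0.3172 dB


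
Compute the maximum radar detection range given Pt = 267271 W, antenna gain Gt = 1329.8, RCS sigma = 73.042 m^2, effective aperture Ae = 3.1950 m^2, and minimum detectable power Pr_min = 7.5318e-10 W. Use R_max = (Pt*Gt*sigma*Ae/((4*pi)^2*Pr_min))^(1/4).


R^4 = 267271*1329.8*73.042*3.1950 / ((4*pi)^2 * 7.5318e-10) = 6.973699e+17
R_max = 6.973699e+17^0.25 = 28898 m

28898 m


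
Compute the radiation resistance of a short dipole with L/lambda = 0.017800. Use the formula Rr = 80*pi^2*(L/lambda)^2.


Rr = 80 * pi^2 * (0.017800)^2 = 80 * 9.869604 * 3.168400e-04 = 0.2502 ohm

0.2502 ohm


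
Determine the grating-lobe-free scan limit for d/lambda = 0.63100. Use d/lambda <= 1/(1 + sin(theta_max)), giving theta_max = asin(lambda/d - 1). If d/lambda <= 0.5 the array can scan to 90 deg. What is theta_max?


lambda/d - 1 = 1/0.63100 - 1 = 0.5847861
theta_max = asin(0.5847861) = 35.79 deg

35.79 deg


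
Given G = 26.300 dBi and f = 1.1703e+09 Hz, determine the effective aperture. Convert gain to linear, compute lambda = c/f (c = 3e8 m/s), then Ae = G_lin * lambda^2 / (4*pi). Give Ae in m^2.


lambda = c / f = 3.0000e+08 / 1.1703e+09 = 0.2563445 m
G_linear = 10^(26.300/10) = 426.5795
Ae = G_linear * lambda^2 / (4*pi) = 426.5795 * 0.2563445^2 / (4*pi) = 2.231 m^2

2.231 m^2


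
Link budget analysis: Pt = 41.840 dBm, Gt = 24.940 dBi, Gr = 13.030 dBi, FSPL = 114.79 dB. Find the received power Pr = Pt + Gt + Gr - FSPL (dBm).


Pr = 41.840 + 24.940 + 13.030 - 114.79 = -34.98 dBm

-34.98 dBm


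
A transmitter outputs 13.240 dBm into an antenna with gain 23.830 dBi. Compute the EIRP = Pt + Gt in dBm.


EIRP = Pt + Gt = 13.240 + 23.830 = 37.07 dBm

37.07 dBm


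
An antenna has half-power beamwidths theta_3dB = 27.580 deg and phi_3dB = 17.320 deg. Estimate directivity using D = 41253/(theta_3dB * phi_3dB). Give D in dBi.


D_linear = 41253 / (27.580 * 17.320) = 86.36015
D_dBi = 10 * log10(86.36015) = 19.36 dBi

19.36 dBi


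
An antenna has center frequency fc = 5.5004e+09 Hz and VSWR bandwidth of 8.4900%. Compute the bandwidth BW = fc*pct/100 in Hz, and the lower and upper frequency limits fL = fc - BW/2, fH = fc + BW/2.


BW = 5.5004e+09 * 8.4900/100 = 4.669840e+08 Hz
fL = 5.5004e+09 - 4.669840e+08/2 = 5.267e+09 Hz
fH = 5.5004e+09 + 4.669840e+08/2 = 5.734e+09 Hz

BW=4.670e+08 Hz, fL=5.267e+09 Hz, fH=5.734e+09 Hz


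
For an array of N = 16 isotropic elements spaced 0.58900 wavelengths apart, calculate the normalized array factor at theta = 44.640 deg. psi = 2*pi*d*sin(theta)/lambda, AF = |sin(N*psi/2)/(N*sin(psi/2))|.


psi = 2*pi*0.58900*sin(44.640 deg) = 2.600364 rad
AF = |sin(16*2.600364/2) / (16*sin(2.600364/2))| = 0.06017

0.06017


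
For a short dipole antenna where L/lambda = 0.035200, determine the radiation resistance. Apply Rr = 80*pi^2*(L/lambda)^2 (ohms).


Rr = 80 * pi^2 * (0.035200)^2 = 80 * 9.869604 * 1.239040e-03 = 0.9783 ohm

0.9783 ohm


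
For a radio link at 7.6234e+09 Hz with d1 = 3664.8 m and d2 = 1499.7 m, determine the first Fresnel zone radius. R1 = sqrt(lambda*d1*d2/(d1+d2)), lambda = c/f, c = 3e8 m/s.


lambda = c / f = 3.0000e+08 / 7.6234e+09 = 0.03935252 m
R1 = sqrt(0.03935252 * 3664.8 * 1499.7 / (3664.8 + 1499.7)) = 6.471 m

6.471 m


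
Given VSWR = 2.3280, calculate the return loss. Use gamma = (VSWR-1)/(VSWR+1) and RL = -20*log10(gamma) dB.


gamma = (2.3280 - 1) / (2.3280 + 1) = 0.3990385
RL = -20 * log10(0.3990385) = 7.980 dB

7.980 dB


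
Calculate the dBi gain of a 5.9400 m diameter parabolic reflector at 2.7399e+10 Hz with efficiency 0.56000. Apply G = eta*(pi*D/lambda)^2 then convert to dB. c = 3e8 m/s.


lambda = c / f = 3.0000e+08 / 2.7399e+10 = 0.01094930 m
G_linear = 0.56000 * (pi * 5.9400 / 0.01094930)^2 = 1.626627e+06
G_dBi = 10 * log10(1.626627e+06) = 62.11 dBi

62.11 dBi


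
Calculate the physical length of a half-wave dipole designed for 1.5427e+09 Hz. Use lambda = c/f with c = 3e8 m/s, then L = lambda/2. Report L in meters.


lambda = c / f = 3.0000e+08 / 1.5427e+09 = 0.1944643 m
L = lambda / 2 = 0.1944643 / 2 = 0.09723 m

0.09723 m


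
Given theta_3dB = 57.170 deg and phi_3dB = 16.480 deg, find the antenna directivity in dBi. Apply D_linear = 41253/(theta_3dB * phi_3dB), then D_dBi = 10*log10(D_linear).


D_linear = 41253 / (57.170 * 16.480) = 43.78548
D_dBi = 10 * log10(43.78548) = 16.41 dBi

16.41 dBi


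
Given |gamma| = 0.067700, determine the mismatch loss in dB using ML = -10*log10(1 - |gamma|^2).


ML = -10 * log10(1 - 0.067700^2) = -10 * log10(0.99541671) = 0.01995 dB

0.01995 dB


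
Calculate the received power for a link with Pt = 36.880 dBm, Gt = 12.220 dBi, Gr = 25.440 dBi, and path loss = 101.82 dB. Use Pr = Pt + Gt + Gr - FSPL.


Pr = 36.880 + 12.220 + 25.440 - 101.82 = -27.28 dBm

-27.28 dBm


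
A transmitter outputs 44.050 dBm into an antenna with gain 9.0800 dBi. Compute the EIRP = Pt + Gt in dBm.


EIRP = Pt + Gt = 44.050 + 9.0800 = 53.13 dBm

53.13 dBm


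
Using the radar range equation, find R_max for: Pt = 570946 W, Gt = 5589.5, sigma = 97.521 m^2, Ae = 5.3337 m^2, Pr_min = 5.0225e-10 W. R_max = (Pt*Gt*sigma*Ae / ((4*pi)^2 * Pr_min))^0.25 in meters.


R^4 = 570946*5589.5*97.521*5.3337 / ((4*pi)^2 * 5.0225e-10) = 2.092932e+19
R_max = 2.092932e+19^0.25 = 67638 m

67638 m


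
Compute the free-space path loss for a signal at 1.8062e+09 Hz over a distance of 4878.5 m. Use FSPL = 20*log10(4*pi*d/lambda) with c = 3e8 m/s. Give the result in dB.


lambda = c / f = 3.0000e+08 / 1.8062e+09 = 0.1660946 m
FSPL = 20 * log10(4*pi*4878.5/0.1660946) = 111.3 dB

111.3 dB


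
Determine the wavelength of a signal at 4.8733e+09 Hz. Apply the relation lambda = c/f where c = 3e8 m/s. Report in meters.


lambda = c / f = 3.0000e+08 / 4.8733e+09 = 0.06156 m

0.06156 m


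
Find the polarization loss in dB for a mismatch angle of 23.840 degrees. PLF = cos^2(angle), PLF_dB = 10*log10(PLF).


PLF_linear = cos^2(23.840 deg) = 0.8366353
PLF_dB = 10 * log10(0.8366353) = -0.7746 dB

-0.7746 dB


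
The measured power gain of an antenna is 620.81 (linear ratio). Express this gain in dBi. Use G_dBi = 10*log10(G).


G_dBi = 10 * log10(620.81) = 27.93 dBi

27.93 dBi


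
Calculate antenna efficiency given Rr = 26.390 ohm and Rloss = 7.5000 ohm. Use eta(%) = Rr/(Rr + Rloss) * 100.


eta = 26.390 / (26.390 + 7.5000) * 100 = 77.87%

77.87%


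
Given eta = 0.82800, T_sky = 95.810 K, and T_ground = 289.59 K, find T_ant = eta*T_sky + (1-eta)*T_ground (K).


T_ant = 0.82800 * 95.810 + (1 - 0.82800) * 289.59 = 129.1 K

129.1 K


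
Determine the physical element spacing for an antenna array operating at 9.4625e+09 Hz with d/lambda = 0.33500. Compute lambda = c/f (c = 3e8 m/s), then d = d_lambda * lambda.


lambda = c / f = 3.0000e+08 / 9.4625e+09 = 0.03170410 m
d = 0.33500 * 0.03170410 = 0.01062 m

0.01062 m


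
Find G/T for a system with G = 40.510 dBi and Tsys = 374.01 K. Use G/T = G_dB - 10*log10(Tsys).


G/T = 40.510 - 10*log10(374.01) = 40.510 - 25.72883 = 14.78 dB/K

14.78 dB/K


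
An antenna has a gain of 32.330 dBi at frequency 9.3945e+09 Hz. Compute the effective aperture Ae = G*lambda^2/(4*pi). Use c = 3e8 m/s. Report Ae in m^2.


lambda = c / f = 3.0000e+08 / 9.3945e+09 = 0.03193358 m
G_linear = 10^(32.330/10) = 1710.015
Ae = G_linear * lambda^2 / (4*pi) = 1710.015 * 0.03193358^2 / (4*pi) = 0.1388 m^2

0.1388 m^2


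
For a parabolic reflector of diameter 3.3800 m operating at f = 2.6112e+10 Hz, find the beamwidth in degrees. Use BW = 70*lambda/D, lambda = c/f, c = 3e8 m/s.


lambda = c / f = 3.0000e+08 / 2.6112e+10 = 0.01148897 m
BW = 70 * 0.01148897 / 3.3800 = 0.2379 deg

0.2379 deg


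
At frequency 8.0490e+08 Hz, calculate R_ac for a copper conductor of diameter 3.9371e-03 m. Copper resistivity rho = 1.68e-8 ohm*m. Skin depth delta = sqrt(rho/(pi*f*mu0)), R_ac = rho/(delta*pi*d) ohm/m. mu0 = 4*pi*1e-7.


delta = sqrt(1.68e-8 / (pi * 8.0490e+08 * 4*pi*1e-7)) = 2.299343e-06 m
R_ac = 1.68e-8 / (2.299343e-06 * pi * 3.9371e-03) = 0.5907 ohm/m

0.5907 ohm/m


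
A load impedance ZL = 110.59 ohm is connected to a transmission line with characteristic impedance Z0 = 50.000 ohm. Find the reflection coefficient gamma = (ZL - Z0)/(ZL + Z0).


gamma = (110.59 - 50.000) / (110.59 + 50.000) = 0.3773

0.3773


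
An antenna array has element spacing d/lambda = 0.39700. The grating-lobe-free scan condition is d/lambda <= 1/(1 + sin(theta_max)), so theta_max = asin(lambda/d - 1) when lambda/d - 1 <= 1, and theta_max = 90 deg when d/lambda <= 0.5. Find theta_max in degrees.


lambda/d - 1 = 1/0.39700 - 1 = 1.518892 >= 1
d/lambda <= 0.5, so the array can scan to endfire without grating lobes: theta_max = 90 deg

90 deg


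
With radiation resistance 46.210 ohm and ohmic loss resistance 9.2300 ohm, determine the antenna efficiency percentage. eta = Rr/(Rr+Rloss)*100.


eta = 46.210 / (46.210 + 9.2300) * 100 = 83.35%

83.35%


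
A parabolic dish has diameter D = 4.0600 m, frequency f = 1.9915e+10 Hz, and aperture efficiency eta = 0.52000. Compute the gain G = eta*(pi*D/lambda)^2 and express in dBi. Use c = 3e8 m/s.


lambda = c / f = 3.0000e+08 / 1.9915e+10 = 0.01506402 m
G_linear = 0.52000 * (pi * 4.0600 / 0.01506402)^2 = 372797.8
G_dBi = 10 * log10(372797.8) = 55.71 dBi

55.71 dBi


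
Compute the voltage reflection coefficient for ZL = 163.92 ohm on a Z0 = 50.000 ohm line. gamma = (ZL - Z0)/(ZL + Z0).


gamma = (163.92 - 50.000) / (163.92 + 50.000) = 0.5325

0.5325


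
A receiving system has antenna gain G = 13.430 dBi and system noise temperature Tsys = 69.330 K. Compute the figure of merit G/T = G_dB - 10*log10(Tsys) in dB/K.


G/T = 13.430 - 10*log10(69.330) = 13.430 - 18.40921 = -4.979 dB/K

-4.979 dB/K


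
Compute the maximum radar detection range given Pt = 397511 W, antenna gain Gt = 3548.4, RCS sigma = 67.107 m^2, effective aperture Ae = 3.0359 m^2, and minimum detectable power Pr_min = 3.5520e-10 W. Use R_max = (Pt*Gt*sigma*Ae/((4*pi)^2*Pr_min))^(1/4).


R^4 = 397511*3548.4*67.107*3.0359 / ((4*pi)^2 * 3.5520e-10) = 5.123236e+18
R_max = 5.123236e+18^0.25 = 47576 m

47576 m


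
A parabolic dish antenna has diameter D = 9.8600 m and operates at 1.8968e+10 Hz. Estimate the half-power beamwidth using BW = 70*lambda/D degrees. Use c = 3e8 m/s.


lambda = c / f = 3.0000e+08 / 1.8968e+10 = 0.01581611 m
BW = 70 * 0.01581611 / 9.8600 = 0.1123 deg

0.1123 deg


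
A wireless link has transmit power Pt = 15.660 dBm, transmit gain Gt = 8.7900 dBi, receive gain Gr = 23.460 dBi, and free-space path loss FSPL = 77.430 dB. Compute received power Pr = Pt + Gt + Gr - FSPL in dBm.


Pr = 15.660 + 8.7900 + 23.460 - 77.430 = -29.52 dBm

-29.52 dBm


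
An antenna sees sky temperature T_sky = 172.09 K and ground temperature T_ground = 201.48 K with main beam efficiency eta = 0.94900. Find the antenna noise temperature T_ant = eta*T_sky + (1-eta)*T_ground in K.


T_ant = 0.94900 * 172.09 + (1 - 0.94900) * 201.48 = 173.6 K

173.6 K


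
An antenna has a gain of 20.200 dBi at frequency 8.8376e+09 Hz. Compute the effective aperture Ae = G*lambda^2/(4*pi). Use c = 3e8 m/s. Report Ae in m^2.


lambda = c / f = 3.0000e+08 / 8.8376e+09 = 0.03394587 m
G_linear = 10^(20.200/10) = 104.7129
Ae = G_linear * lambda^2 / (4*pi) = 104.7129 * 0.03394587^2 / (4*pi) = 9.602e-03 m^2

9.602e-03 m^2


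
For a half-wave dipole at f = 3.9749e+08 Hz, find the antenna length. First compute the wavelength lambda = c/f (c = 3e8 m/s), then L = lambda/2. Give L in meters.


lambda = c / f = 3.0000e+08 / 3.9749e+08 = 0.7547360 m
L = lambda / 2 = 0.7547360 / 2 = 0.3774 m

0.3774 m


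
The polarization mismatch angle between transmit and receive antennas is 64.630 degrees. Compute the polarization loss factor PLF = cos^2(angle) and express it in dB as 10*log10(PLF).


PLF_linear = cos^2(64.630 deg) = 0.1835798
PLF_dB = 10 * log10(0.1835798) = -7.362 dB

-7.362 dB


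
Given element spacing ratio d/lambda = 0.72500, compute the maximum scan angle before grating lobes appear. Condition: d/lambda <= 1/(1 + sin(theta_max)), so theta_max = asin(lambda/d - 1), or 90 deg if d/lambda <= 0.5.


lambda/d - 1 = 1/0.72500 - 1 = 0.3793103
theta_max = asin(0.3793103) = 22.29 deg

22.29 deg


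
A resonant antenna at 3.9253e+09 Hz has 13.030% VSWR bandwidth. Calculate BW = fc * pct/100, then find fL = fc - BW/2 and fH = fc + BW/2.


BW = 3.9253e+09 * 13.030/100 = 5.114666e+08 Hz
fL = 3.9253e+09 - 5.114666e+08/2 = 3.670e+09 Hz
fH = 3.9253e+09 + 5.114666e+08/2 = 4.181e+09 Hz

BW=5.115e+08 Hz, fL=3.670e+09 Hz, fH=4.181e+09 Hz


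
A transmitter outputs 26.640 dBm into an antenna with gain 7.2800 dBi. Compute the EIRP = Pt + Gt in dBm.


EIRP = Pt + Gt = 26.640 + 7.2800 = 33.92 dBm

33.92 dBm


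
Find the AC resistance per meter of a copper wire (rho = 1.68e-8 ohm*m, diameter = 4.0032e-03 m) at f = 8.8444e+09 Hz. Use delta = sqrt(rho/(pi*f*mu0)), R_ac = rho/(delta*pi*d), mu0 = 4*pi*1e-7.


delta = sqrt(1.68e-8 / (pi * 8.8444e+09 * 4*pi*1e-7)) = 6.936503e-07 m
R_ac = 1.68e-8 / (6.936503e-07 * pi * 4.0032e-03) = 1.926 ohm/m

1.926 ohm/m


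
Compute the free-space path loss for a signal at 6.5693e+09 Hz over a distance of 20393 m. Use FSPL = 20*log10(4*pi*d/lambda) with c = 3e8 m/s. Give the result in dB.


lambda = c / f = 3.0000e+08 / 6.5693e+09 = 0.04566697 m
FSPL = 20 * log10(4*pi*20393/0.04566697) = 135.0 dB

135.0 dB


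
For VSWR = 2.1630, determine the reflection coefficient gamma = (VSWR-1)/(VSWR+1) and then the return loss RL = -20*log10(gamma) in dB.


gamma = (2.1630 - 1) / (2.1630 + 1) = 0.3676889
RL = -20 * log10(0.3676889) = 8.690 dB

8.690 dB


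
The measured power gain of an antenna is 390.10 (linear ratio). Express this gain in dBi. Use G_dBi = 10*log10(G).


G_dBi = 10 * log10(390.10) = 25.91 dBi

25.91 dBi
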